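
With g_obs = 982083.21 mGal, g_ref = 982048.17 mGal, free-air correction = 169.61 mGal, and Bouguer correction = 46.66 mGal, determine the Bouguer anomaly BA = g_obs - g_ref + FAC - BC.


BA = g_obs - g_ref + FAC - BC
= 982083.21 - 982048.17 + 169.61 - 46.66
= 157.99 mGal

157.99


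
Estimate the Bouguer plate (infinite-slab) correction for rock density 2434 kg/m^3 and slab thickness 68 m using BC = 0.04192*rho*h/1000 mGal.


BC = 0.04192 * rho * h / 1000
= 0.04192 * 2434 * 68 / 1000
= 6.9383 mGal

6.9383


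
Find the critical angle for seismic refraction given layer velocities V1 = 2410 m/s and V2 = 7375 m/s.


V1/V2 = 2410/7375 = 0.32678
theta_c = arcsin(0.32678) = 19.0734 degrees

19.0734


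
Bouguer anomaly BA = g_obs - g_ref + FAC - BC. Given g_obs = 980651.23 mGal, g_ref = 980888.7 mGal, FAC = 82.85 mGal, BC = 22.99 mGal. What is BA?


BA = g_obs - g_ref + FAC - BC
= 980651.23 - 980888.7 + 82.85 - 22.99
= -177.61 mGal

-177.61


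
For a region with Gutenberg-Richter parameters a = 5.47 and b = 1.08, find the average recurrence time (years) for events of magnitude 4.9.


log10(N) = 5.47 - 1.08*4.9 = 0.178
N = 10^0.178 = 1.506607
T = 1/N = 1/1.506607 = 0.6637 years

0.6637


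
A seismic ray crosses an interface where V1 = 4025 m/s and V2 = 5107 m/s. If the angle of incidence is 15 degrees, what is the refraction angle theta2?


sin(theta1) = sin(15 deg) = 0.258819
sin(theta2) = V2/V1 * sin(theta1) = 5107/4025 * 0.258819 = 0.328395
theta2 = arcsin(0.328395) = 19.1714 degrees

19.1714


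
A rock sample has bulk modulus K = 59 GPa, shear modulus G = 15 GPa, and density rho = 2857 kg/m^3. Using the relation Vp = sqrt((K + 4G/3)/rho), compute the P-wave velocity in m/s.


First compute the effective modulus:
K + 4G/3 = 59e9 + 4*15e9/3 = 79000000000.0 Pa
Then divide by density:
79000000000.0 / 2857 = 27651382.5691 Pa/(kg/m^3)
Take the square root:
Vp = sqrt(27651382.5691) = 5258.46 m/s

5258.46


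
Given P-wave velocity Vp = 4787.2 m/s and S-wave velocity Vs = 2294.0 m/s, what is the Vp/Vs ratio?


Vp/Vs = 4787.2 / 2294.0
= 2.0868

2.0868


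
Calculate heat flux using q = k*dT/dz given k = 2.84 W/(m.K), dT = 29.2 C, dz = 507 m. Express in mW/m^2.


q = k * dT / dz * 1000
= 2.84 * 29.2 / 507 * 1000
= 0.163566 * 1000
= 163.5661 mW/m^2

163.5661


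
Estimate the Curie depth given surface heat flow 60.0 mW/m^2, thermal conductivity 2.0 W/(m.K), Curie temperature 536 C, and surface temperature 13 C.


T_Curie - T_surf = 536 - 13 = 523 C
Convert q to W/m^2: 60.0 mW/m^2 = 0.06 W/m^2
d = 523 * 2.0 / 0.06 = 17433.33 m

17433.33


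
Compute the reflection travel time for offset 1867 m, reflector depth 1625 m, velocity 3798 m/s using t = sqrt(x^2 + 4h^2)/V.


x^2 + 4h^2 = 1867^2 + 4*1625^2 = 3485689 + 10562500 = 14048189
sqrt(14048189) = 3748.0914
t = 3748.0914 / 3798 = 0.9869 s

0.9869


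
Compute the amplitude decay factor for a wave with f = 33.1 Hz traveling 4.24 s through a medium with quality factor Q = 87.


pi*f*t/Q = pi*33.1*4.24/87 = 5.067858
A/A0 = exp(-5.067858) = 0.006296

0.006296


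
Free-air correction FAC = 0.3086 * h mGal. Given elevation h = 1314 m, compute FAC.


FAC = 0.3086 * h
= 0.3086 * 1314
= 405.5004 mGal

405.5004


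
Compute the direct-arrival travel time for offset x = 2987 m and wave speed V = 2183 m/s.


t = x / V
= 2987 / 2183
= 1.3683 s

1.3683


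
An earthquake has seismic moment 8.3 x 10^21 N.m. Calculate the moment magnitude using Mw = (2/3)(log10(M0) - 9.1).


log10(M0) = log10(8.3 x 10^21) = 21.9191
Mw = 2/3 * (21.9191 - 9.1)
= 2/3 * 12.8191
= 8.55

8.55


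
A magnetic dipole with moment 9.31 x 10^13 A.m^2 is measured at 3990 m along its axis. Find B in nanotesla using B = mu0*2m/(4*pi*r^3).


m = 9.31 x 10^13 = 93100000000000 A.m^2
2m = 186200000000000 A.m^2
r^3 = 3990^3 = 63521199000
B = (4pi*10^-7) * 186200000000000 / (4*pi * 63521199000) * 1e9
= 233985820.839368 / 798230928502.46 * 1e9
= 293130.487 nT

293130.487


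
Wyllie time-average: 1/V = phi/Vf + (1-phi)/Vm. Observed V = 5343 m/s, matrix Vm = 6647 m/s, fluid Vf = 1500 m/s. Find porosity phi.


1/V - 1/Vm = 1/5343 - 1/6647 = 3.672e-05
1/Vf - 1/Vm = 1/1500 - 1/6647 = 0.00051622
phi = 3.672e-05 / 0.00051622 = 0.0711

0.0711


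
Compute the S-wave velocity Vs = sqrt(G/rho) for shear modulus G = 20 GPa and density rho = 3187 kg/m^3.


Convert G to Pa: G = 20e9 Pa
Compute G/rho = 20e9 / 3187 = 6275494.1952
Vs = sqrt(6275494.1952) = 2505.09 m/s

2505.09


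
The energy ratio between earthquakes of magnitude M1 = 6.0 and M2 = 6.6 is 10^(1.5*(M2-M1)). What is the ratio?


M2 - M1 = 6.6 - 6.0 = 0.6
1.5 * 0.6 = 0.9
ratio = 10^0.9 = 7.94

7.94


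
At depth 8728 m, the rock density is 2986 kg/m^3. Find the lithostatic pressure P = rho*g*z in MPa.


P = rho * g * z / 1e6
= 2986 * 9.81 * 8728 / 1e6
= 255666336.48 / 1e6
= 255.6663 MPa

255.6663


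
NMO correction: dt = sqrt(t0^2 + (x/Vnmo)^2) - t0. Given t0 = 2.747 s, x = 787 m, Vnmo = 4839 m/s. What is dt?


x/Vnmo = 787/4839 = 0.162637
(x/Vnmo)^2 = 0.026451
t0^2 = 7.546009
sqrt(7.546009 + 0.026451) = 2.75181
dt = 2.75181 - 2.747 = 0.00481

0.00481


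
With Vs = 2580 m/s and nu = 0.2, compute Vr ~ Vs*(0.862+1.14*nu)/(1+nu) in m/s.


Numerator factor = 0.862 + 1.14*0.2 = 1.09
Denominator = 1 + 0.2 = 1.2
Vr = 2580 * 1.09 / 1.2 = 2343.5 m/s

2343.5


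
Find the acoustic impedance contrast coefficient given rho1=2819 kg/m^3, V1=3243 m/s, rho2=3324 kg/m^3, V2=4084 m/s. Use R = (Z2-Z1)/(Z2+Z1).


Z1 = 2819 * 3243 = 9142017
Z2 = 3324 * 4084 = 13575216
R = (13575216 - 9142017) / (13575216 + 9142017) = 4433199 / 22717233 = 0.1951

0.1951


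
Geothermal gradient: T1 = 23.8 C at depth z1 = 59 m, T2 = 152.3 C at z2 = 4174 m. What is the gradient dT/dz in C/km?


dT = 152.3 - 23.8 = 128.5 C
dz = 4174 - 59 = 4115 m
gradient = dT/dz * 1000 = 128.5/4115 * 1000 = 31.2272 C/km

31.2272


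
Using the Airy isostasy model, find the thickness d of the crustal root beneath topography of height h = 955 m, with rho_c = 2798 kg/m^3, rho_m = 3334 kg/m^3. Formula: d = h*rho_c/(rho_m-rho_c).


rho_m - rho_c = 3334 - 2798 = 536
d = 955 * 2798 / 536
= 2672090 / 536
= 4985.24 m

4985.24


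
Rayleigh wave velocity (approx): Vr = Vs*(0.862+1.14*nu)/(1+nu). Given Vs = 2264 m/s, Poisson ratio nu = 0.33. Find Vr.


Numerator factor = 0.862 + 1.14*0.33 = 1.2382
Denominator = 1 + 0.33 = 1.33
Vr = 2264 * 1.2382 / 1.33 = 2107.73 m/s

2107.73


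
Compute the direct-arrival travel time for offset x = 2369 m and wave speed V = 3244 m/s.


t = x / V
= 2369 / 3244
= 0.7303 s

0.7303


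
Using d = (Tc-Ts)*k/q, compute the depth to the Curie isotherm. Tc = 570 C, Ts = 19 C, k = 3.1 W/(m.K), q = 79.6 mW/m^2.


T_Curie - T_surf = 570 - 19 = 551 C
Convert q to W/m^2: 79.6 mW/m^2 = 0.0796 W/m^2
d = 551 * 3.1 / 0.0796 = 21458.54 m

21458.54


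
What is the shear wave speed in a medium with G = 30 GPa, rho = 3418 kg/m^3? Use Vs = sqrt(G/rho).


Convert G to Pa: G = 30e9 Pa
Compute G/rho = 30e9 / 3418 = 8777062.6097
Vs = sqrt(8777062.6097) = 2962.61 m/s

2962.61


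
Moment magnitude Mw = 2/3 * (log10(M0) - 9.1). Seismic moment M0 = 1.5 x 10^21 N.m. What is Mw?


log10(M0) = log10(1.5 x 10^21) = 21.1761
Mw = 2/3 * (21.1761 - 9.1)
= 2/3 * 12.0761
= 8.05

8.05


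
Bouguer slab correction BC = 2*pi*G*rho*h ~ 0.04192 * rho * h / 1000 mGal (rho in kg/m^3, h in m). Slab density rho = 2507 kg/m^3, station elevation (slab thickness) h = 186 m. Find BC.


BC = 0.04192 * rho * h / 1000
= 0.04192 * 2507 * 186 / 1000
= 19.5474 mGal

19.5474


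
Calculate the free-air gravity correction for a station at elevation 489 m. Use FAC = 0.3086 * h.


FAC = 0.3086 * h
= 0.3086 * 489
= 150.9054 mGal

150.9054


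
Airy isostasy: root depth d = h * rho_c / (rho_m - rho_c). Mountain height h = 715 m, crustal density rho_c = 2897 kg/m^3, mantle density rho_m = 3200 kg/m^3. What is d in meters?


rho_m - rho_c = 3200 - 2897 = 303
d = 715 * 2897 / 303
= 2071355 / 303
= 6836.16 m

6836.16


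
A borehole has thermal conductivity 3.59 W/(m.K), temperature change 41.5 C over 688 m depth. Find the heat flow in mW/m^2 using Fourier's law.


q = k * dT / dz * 1000
= 3.59 * 41.5 / 688 * 1000
= 0.216548 * 1000
= 216.548 mW/m^2

216.548


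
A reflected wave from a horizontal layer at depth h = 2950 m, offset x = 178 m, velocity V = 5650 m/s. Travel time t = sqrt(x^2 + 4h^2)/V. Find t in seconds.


x^2 + 4h^2 = 178^2 + 4*2950^2 = 31684 + 34810000 = 34841684
sqrt(34841684) = 5902.6845
t = 5902.6845 / 5650 = 1.0447 s

1.0447


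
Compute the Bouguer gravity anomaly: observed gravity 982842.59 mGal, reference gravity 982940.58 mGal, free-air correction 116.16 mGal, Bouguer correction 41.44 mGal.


BA = g_obs - g_ref + FAC - BC
= 982842.59 - 982940.58 + 116.16 - 41.44
= -23.27 mGal

-23.27


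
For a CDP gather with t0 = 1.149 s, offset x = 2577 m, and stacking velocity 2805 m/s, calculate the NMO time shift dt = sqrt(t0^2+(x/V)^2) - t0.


x/Vnmo = 2577/2805 = 0.918717
(x/Vnmo)^2 = 0.84404
t0^2 = 1.320201
sqrt(1.320201 + 0.84404) = 1.471136
dt = 1.471136 - 1.149 = 0.322136

0.322136


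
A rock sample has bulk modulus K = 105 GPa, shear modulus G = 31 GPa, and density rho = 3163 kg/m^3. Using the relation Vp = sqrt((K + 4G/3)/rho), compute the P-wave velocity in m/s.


First compute the effective modulus:
K + 4G/3 = 105e9 + 4*31e9/3 = 146333333333.33 Pa
Then divide by density:
146333333333.33 / 3163 = 46264095.2682 Pa/(kg/m^3)
Take the square root:
Vp = sqrt(46264095.2682) = 6801.77 m/s

6801.77


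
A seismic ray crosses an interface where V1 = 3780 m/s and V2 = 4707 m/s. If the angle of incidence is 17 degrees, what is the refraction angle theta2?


sin(theta1) = sin(17 deg) = 0.292372
sin(theta2) = V2/V1 * sin(theta1) = 4707/3780 * 0.292372 = 0.364072
theta2 = arcsin(0.364072) = 21.3505 degrees

21.3505


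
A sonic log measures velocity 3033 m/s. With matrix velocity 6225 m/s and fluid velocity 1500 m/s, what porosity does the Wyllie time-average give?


1/V - 1/Vm = 1/3033 - 1/6225 = 0.00016906
1/Vf - 1/Vm = 1/1500 - 1/6225 = 0.00050602
phi = 0.00016906 / 0.00050602 = 0.3341

0.3341


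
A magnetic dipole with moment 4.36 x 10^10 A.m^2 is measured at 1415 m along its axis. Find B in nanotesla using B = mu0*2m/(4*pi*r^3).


m = 4.36 x 10^10 = 43600000000 A.m^2
2m = 87200000000 A.m^2
r^3 = 1415^3 = 2833148375
B = (4pi*10^-7) * 87200000000 / (4*pi * 2833148375) * 1e9
= 109578.751757 / 35602392485.72 * 1e9
= 3077.848 nT

3077.848


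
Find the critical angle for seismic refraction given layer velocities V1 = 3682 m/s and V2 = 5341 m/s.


V1/V2 = 3682/5341 = 0.689384
theta_c = arcsin(0.689384) = 43.5814 degrees

43.5814


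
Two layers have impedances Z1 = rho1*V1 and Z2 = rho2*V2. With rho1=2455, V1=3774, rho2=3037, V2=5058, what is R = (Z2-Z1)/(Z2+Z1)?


Z1 = 2455 * 3774 = 9265170
Z2 = 3037 * 5058 = 15361146
R = (15361146 - 9265170) / (15361146 + 9265170) = 6095976 / 24626316 = 0.2475

0.2475


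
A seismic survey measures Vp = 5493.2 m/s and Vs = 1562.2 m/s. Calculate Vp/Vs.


Vp/Vs = 5493.2 / 1562.2
= 3.5163

3.5163


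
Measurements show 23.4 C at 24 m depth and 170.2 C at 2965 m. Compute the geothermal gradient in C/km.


dT = 170.2 - 23.4 = 146.8 C
dz = 2965 - 24 = 2941 m
gradient = dT/dz * 1000 = 146.8/2941 * 1000 = 49.915 C/km

49.915


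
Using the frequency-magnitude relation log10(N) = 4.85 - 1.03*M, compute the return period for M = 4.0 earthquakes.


log10(N) = 4.85 - 1.03*4.0 = 0.73
N = 10^0.73 = 5.370318
T = 1/N = 1/5.370318 = 0.1862 years

0.1862


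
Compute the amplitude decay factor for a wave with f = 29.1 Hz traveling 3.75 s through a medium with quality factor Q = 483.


pi*f*t/Q = pi*29.1*3.75/483 = 0.709785
A/A0 = exp(-0.709785) = 0.49175

0.49175


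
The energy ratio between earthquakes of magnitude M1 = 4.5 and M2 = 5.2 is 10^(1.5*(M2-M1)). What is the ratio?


M2 - M1 = 5.2 - 4.5 = 0.7
1.5 * 0.7 = 1.05
ratio = 10^1.05 = 11.22

11.22


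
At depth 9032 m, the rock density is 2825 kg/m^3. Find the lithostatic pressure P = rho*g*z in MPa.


P = rho * g * z / 1e6
= 2825 * 9.81 * 9032 / 1e6
= 250306074.0 / 1e6
= 250.3061 MPa

250.3061


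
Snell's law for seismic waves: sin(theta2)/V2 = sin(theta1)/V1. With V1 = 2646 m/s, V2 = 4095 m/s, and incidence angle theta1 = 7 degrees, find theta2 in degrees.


sin(theta1) = sin(7 deg) = 0.121869
sin(theta2) = V2/V1 * sin(theta1) = 4095/2646 * 0.121869 = 0.188607
theta2 = arcsin(0.188607) = 10.8715 degrees

10.8715


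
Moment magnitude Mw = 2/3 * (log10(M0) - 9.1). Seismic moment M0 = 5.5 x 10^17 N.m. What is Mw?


log10(M0) = log10(5.5 x 10^17) = 17.7404
Mw = 2/3 * (17.7404 - 9.1)
= 2/3 * 8.6404
= 5.76

5.76


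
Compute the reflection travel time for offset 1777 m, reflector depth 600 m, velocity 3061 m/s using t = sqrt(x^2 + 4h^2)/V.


x^2 + 4h^2 = 1777^2 + 4*600^2 = 3157729 + 1440000 = 4597729
sqrt(4597729) = 2144.2316
t = 2144.2316 / 3061 = 0.7005 s

0.7005


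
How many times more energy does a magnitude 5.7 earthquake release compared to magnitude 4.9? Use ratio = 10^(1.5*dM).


M2 - M1 = 5.7 - 4.9 = 0.8
1.5 * 0.8 = 1.2
ratio = 10^1.2 = 15.85

15.85


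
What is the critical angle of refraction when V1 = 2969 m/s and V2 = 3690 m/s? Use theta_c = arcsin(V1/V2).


V1/V2 = 2969/3690 = 0.804607
theta_c = arcsin(0.804607) = 53.5723 degrees

53.5723


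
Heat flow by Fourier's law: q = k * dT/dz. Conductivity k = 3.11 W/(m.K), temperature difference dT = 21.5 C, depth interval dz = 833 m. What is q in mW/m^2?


q = k * dT / dz * 1000
= 3.11 * 21.5 / 833 * 1000
= 0.08027 * 1000
= 80.2701 mW/m^2

80.2701


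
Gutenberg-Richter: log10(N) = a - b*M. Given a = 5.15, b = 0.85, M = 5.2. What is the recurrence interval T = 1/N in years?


log10(N) = 5.15 - 0.85*5.2 = 0.73
N = 10^0.73 = 5.370318
T = 1/N = 1/5.370318 = 0.1862 years

0.1862


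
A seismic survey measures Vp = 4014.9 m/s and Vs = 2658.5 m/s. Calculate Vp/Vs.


Vp/Vs = 4014.9 / 2658.5
= 1.5102

1.5102


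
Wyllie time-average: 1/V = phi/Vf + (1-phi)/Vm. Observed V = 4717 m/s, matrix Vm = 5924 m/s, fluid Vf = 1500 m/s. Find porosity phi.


1/V - 1/Vm = 1/4717 - 1/5924 = 4.319e-05
1/Vf - 1/Vm = 1/1500 - 1/5924 = 0.00049786
phi = 4.319e-05 / 0.00049786 = 0.0868

0.0868


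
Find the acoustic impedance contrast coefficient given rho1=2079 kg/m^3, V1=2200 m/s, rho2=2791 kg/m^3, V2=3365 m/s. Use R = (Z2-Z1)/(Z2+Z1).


Z1 = 2079 * 2200 = 4573800
Z2 = 2791 * 3365 = 9391715
R = (9391715 - 4573800) / (9391715 + 4573800) = 4817915 / 13965515 = 0.345

0.345


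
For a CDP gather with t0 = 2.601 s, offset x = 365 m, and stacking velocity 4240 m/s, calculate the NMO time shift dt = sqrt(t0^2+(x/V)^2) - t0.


x/Vnmo = 365/4240 = 0.086085
(x/Vnmo)^2 = 0.007411
t0^2 = 6.765201
sqrt(6.765201 + 0.007411) = 2.602424
dt = 2.602424 - 2.601 = 0.001424

0.001424


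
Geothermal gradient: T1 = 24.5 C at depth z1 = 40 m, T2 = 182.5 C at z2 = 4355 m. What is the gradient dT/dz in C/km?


dT = 182.5 - 24.5 = 158.0 C
dz = 4355 - 40 = 4315 m
gradient = dT/dz * 1000 = 158.0/4315 * 1000 = 36.6165 C/km

36.6165


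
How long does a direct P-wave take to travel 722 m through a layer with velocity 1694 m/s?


t = x / V
= 722 / 1694
= 0.4262 s

0.4262


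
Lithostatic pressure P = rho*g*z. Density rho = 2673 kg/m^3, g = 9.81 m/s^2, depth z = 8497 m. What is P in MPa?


P = rho * g * z / 1e6
= 2673 * 9.81 * 8497 / 1e6
= 222809438.61 / 1e6
= 222.8094 MPa

222.8094


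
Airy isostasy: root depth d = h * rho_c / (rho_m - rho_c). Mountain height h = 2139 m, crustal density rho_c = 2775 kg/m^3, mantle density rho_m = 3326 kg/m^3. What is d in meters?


rho_m - rho_c = 3326 - 2775 = 551
d = 2139 * 2775 / 551
= 5935725 / 551
= 10772.64 m

10772.64


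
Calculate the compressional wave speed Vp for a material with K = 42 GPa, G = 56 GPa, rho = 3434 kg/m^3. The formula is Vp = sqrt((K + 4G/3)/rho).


First compute the effective modulus:
K + 4G/3 = 42e9 + 4*56e9/3 = 116666666666.67 Pa
Then divide by density:
116666666666.67 / 3434 = 33973985.6339 Pa/(kg/m^3)
Take the square root:
Vp = sqrt(33973985.6339) = 5828.72 m/s

5828.72


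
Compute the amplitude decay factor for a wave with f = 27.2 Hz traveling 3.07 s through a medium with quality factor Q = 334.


pi*f*t/Q = pi*27.2*3.07/334 = 0.785436
A/A0 = exp(-0.785436) = 0.455921

0.455921


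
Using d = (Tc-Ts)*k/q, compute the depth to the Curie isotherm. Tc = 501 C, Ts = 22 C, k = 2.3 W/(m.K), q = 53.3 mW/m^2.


T_Curie - T_surf = 501 - 22 = 479 C
Convert q to W/m^2: 53.3 mW/m^2 = 0.0533 W/m^2
d = 479 * 2.3 / 0.0533 = 20669.79 m

20669.79


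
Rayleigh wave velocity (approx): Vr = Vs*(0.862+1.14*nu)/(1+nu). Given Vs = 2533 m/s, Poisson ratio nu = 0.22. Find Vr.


Numerator factor = 0.862 + 1.14*0.22 = 1.1128
Denominator = 1 + 0.22 = 1.22
Vr = 2533 * 1.1128 / 1.22 = 2310.43 m/s

2310.43


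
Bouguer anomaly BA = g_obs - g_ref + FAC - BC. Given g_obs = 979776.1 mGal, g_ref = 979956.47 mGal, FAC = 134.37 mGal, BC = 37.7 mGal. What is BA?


BA = g_obs - g_ref + FAC - BC
= 979776.1 - 979956.47 + 134.37 - 37.7
= -83.7 mGal

-83.7


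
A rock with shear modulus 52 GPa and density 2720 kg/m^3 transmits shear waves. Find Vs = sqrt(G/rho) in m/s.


Convert G to Pa: G = 52e9 Pa
Compute G/rho = 52e9 / 2720 = 19117647.0588
Vs = sqrt(19117647.0588) = 4372.37 m/s

4372.37


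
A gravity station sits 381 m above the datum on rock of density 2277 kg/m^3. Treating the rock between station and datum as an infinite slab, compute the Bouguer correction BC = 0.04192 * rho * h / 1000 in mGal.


BC = 0.04192 * rho * h / 1000
= 0.04192 * 2277 * 381 / 1000
= 36.3672 mGal

36.3672


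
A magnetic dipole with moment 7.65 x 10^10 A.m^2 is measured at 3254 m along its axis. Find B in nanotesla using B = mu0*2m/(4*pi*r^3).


m = 7.65 x 10^10 = 76500000000 A.m^2
2m = 153000000000 A.m^2
r^3 = 3254^3 = 34455031064
B = (4pi*10^-7) * 153000000000 / (4*pi * 34455031064) * 1e9
= 192265.4704 / 432974689879.48 * 1e9
= 444.0571 nT

444.0571


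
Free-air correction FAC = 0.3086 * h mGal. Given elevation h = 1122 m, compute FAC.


FAC = 0.3086 * h
= 0.3086 * 1122
= 346.2492 mGal

346.2492


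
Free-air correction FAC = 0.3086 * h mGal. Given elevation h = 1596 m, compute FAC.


FAC = 0.3086 * h
= 0.3086 * 1596
= 492.5256 mGal

492.5256


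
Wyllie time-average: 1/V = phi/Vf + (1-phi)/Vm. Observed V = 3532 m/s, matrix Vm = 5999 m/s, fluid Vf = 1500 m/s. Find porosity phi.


1/V - 1/Vm = 1/3532 - 1/5999 = 0.00011643
1/Vf - 1/Vm = 1/1500 - 1/5999 = 0.00049997
phi = 0.00011643 / 0.00049997 = 0.2329

0.2329


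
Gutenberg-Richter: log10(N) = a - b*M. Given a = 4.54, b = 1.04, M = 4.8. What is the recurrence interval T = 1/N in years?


log10(N) = 4.54 - 1.04*4.8 = -0.452
N = 10^-0.452 = 0.353183
T = 1/N = 1/0.353183 = 2.8314 years

2.8314


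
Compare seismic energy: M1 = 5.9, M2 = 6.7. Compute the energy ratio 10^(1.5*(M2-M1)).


M2 - M1 = 6.7 - 5.9 = 0.8
1.5 * 0.8 = 1.2
ratio = 10^1.2 = 15.85

15.85


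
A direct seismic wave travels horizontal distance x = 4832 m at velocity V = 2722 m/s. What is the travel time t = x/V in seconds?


t = x / V
= 4832 / 2722
= 1.7752 s

1.7752


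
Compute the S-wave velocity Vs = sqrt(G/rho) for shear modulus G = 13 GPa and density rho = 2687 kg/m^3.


Convert G to Pa: G = 13e9 Pa
Compute G/rho = 13e9 / 2687 = 4838109.4157
Vs = sqrt(4838109.4157) = 2199.57 m/s

2199.57


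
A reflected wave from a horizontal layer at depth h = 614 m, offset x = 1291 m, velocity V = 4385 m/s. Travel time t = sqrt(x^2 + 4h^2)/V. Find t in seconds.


x^2 + 4h^2 = 1291^2 + 4*614^2 = 1666681 + 1507984 = 3174665
sqrt(3174665) = 1781.759
t = 1781.759 / 4385 = 0.4063 s

0.4063


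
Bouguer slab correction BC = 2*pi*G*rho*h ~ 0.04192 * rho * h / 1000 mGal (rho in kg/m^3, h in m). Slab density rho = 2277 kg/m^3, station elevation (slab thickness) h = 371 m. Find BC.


BC = 0.04192 * rho * h / 1000
= 0.04192 * 2277 * 371 / 1000
= 35.4126 mGal

35.4126


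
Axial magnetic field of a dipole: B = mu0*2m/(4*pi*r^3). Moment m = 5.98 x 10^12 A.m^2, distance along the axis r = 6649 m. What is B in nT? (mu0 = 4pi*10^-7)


m = 5.98 x 10^12 = 5980000000000 A.m^2
2m = 11960000000000 A.m^2
r^3 = 6649^3 = 293946977449
B = (4pi*10^-7) * 11960000000000 / (4*pi * 293946977449) * 1e9
= 15029379.254774 / 3693846659594.81 * 1e9
= 4068.761 nT

4068.761


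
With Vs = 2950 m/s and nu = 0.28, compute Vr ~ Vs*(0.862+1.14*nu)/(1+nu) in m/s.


Numerator factor = 0.862 + 1.14*0.28 = 1.1812
Denominator = 1 + 0.28 = 1.28
Vr = 2950 * 1.1812 / 1.28 = 2722.3 m/s

2722.3


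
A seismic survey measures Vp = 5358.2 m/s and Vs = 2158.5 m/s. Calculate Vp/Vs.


Vp/Vs = 5358.2 / 2158.5
= 2.4824

2.4824


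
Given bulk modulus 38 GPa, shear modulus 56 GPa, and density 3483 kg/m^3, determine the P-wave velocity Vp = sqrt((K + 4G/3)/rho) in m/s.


First compute the effective modulus:
K + 4G/3 = 38e9 + 4*56e9/3 = 112666666666.67 Pa
Then divide by density:
112666666666.67 / 3483 = 32347593.0711 Pa/(kg/m^3)
Take the square root:
Vp = sqrt(32347593.0711) = 5687.49 m/s

5687.49


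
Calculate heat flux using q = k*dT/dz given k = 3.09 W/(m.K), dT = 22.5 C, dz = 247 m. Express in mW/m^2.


q = k * dT / dz * 1000
= 3.09 * 22.5 / 247 * 1000
= 0.281478 * 1000
= 281.4777 mW/m^2

281.4777


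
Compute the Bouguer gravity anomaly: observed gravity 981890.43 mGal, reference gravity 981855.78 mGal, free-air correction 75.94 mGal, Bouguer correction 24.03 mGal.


BA = g_obs - g_ref + FAC - BC
= 981890.43 - 981855.78 + 75.94 - 24.03
= 86.56 mGal

86.56


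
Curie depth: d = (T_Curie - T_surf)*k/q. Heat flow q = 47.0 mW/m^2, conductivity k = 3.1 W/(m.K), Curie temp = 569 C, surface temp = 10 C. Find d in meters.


T_Curie - T_surf = 569 - 10 = 559 C
Convert q to W/m^2: 47.0 mW/m^2 = 0.047 W/m^2
d = 559 * 3.1 / 0.047 = 36870.21 m

36870.21


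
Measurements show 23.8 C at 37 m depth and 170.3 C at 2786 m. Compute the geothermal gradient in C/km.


dT = 170.3 - 23.8 = 146.5 C
dz = 2786 - 37 = 2749 m
gradient = dT/dz * 1000 = 146.5/2749 * 1000 = 53.2921 C/km

53.2921


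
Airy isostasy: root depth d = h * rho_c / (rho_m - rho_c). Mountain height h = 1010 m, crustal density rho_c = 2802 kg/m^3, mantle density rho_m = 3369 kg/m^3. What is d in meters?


rho_m - rho_c = 3369 - 2802 = 567
d = 1010 * 2802 / 567
= 2830020 / 567
= 4991.22 m

4991.22


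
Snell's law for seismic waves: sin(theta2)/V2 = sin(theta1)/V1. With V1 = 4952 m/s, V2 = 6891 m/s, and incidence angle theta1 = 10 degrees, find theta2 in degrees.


sin(theta1) = sin(10 deg) = 0.173648
sin(theta2) = V2/V1 * sin(theta1) = 6891/4952 * 0.173648 = 0.241642
theta2 = arcsin(0.241642) = 13.9835 degrees

13.9835


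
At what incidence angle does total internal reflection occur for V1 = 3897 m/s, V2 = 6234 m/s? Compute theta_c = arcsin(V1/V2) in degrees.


V1/V2 = 3897/6234 = 0.62512
theta_c = arcsin(0.62512) = 38.691 degrees

38.691


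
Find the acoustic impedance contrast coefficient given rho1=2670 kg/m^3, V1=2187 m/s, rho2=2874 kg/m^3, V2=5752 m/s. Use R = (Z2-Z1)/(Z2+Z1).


Z1 = 2670 * 2187 = 5839290
Z2 = 2874 * 5752 = 16531248
R = (16531248 - 5839290) / (16531248 + 5839290) = 10691958 / 22370538 = 0.4779

0.4779


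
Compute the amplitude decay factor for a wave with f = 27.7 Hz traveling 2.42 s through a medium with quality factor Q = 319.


pi*f*t/Q = pi*27.7*2.42/319 = 0.660168
A/A0 = exp(-0.660168) = 0.516765

0.516765


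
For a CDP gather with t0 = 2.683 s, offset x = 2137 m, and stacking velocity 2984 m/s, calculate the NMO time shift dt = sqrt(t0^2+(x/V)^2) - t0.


x/Vnmo = 2137/2984 = 0.716153
(x/Vnmo)^2 = 0.512875
t0^2 = 7.198489
sqrt(7.198489 + 0.512875) = 2.776934
dt = 2.776934 - 2.683 = 0.093934

0.093934


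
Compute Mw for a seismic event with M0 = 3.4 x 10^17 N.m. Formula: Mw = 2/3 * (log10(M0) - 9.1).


log10(M0) = log10(3.4 x 10^17) = 17.5315
Mw = 2/3 * (17.5315 - 9.1)
= 2/3 * 8.4315
= 5.62

5.62


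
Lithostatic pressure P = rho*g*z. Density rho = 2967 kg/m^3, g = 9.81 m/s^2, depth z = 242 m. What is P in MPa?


P = rho * g * z / 1e6
= 2967 * 9.81 * 242 / 1e6
= 7043717.34 / 1e6
= 7.0437 MPa

7.0437


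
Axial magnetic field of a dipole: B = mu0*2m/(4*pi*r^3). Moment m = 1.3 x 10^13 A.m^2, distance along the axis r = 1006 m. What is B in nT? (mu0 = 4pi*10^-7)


m = 1.3 x 10^13 = 13000000000000 A.m^2
2m = 26000000000000 A.m^2
r^3 = 1006^3 = 1018108216
B = (4pi*10^-7) * 26000000000000 / (4*pi * 1018108216) * 1e9
= 32672563.597334 / 12793925167.78 * 1e9
= 2553756.0341 nT

2553756.0341


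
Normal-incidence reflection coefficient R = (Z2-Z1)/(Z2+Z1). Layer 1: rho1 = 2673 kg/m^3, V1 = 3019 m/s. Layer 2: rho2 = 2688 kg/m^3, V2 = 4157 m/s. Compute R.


Z1 = 2673 * 3019 = 8069787
Z2 = 2688 * 4157 = 11174016
R = (11174016 - 8069787) / (11174016 + 8069787) = 3104229 / 19243803 = 0.1613

0.1613


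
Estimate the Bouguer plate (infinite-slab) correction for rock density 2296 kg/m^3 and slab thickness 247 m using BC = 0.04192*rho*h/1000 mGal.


BC = 0.04192 * rho * h / 1000
= 0.04192 * 2296 * 247 / 1000
= 23.7733 mGal

23.7733


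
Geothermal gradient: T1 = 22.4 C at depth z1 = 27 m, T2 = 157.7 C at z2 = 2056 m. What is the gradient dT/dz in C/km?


dT = 157.7 - 22.4 = 135.3 C
dz = 2056 - 27 = 2029 m
gradient = dT/dz * 1000 = 135.3/2029 * 1000 = 66.6831 C/km

66.6831


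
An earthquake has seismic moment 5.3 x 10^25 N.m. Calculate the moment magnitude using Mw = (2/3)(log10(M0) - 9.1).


log10(M0) = log10(5.3 x 10^25) = 25.7243
Mw = 2/3 * (25.7243 - 9.1)
= 2/3 * 16.6243
= 11.08

11.08


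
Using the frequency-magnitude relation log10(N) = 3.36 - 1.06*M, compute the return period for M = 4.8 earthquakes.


log10(N) = 3.36 - 1.06*4.8 = -1.728
N = 10^-1.728 = 0.018707
T = 1/N = 1/0.018707 = 53.4564 years

53.4564


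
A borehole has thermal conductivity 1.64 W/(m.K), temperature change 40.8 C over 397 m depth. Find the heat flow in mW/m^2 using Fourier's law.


q = k * dT / dz * 1000
= 1.64 * 40.8 / 397 * 1000
= 0.168544 * 1000
= 168.5441 mW/m^2

168.5441


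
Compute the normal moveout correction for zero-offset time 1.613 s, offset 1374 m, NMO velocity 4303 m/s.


x/Vnmo = 1374/4303 = 0.319312
(x/Vnmo)^2 = 0.10196
t0^2 = 2.601769
sqrt(2.601769 + 0.10196) = 1.644302
dt = 1.644302 - 1.613 = 0.031302

0.031302


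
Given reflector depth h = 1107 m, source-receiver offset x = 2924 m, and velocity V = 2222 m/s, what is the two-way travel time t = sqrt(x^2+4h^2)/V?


x^2 + 4h^2 = 2924^2 + 4*1107^2 = 8549776 + 4901796 = 13451572
sqrt(13451572) = 3667.6385
t = 3667.6385 / 2222 = 1.6506 s

1.6506


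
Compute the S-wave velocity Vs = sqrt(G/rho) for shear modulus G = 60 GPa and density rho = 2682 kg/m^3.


Convert G to Pa: G = 60e9 Pa
Compute G/rho = 60e9 / 2682 = 22371364.6532
Vs = sqrt(22371364.6532) = 4729.84 m/s

4729.84


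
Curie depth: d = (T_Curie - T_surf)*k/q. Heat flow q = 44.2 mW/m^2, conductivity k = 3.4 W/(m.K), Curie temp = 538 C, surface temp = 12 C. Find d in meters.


T_Curie - T_surf = 538 - 12 = 526 C
Convert q to W/m^2: 44.2 mW/m^2 = 0.0442 W/m^2
d = 526 * 3.4 / 0.0442 = 40461.54 m

40461.54


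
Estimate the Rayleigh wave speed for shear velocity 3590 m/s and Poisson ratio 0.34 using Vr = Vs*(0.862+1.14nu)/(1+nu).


Numerator factor = 0.862 + 1.14*0.34 = 1.2496
Denominator = 1 + 0.34 = 1.34
Vr = 3590 * 1.2496 / 1.34 = 3347.81 m/s

3347.81


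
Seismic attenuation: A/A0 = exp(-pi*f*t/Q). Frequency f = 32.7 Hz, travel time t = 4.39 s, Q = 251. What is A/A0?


pi*f*t/Q = pi*32.7*4.39/251 = 1.796753
A/A0 = exp(-1.796753) = 0.165836

0.165836


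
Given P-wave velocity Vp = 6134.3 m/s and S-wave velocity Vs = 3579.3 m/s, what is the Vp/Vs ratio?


Vp/Vs = 6134.3 / 3579.3
= 1.7138

1.7138


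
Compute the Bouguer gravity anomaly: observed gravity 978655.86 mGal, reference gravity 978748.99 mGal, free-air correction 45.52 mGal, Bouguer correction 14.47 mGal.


BA = g_obs - g_ref + FAC - BC
= 978655.86 - 978748.99 + 45.52 - 14.47
= -62.08 mGal

-62.08


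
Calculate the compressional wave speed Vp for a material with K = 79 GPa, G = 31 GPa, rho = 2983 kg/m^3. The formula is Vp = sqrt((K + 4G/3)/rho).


First compute the effective modulus:
K + 4G/3 = 79e9 + 4*31e9/3 = 120333333333.33 Pa
Then divide by density:
120333333333.33 / 2983 = 40339702.7601 Pa/(kg/m^3)
Take the square root:
Vp = sqrt(40339702.7601) = 6351.35 m/s

6351.35


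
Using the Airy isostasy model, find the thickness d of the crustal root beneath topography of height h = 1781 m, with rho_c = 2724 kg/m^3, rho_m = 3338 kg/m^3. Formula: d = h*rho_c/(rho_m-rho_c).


rho_m - rho_c = 3338 - 2724 = 614
d = 1781 * 2724 / 614
= 4851444 / 614
= 7901.37 m

7901.37


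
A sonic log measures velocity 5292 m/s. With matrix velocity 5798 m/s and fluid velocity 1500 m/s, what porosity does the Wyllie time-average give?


1/V - 1/Vm = 1/5292 - 1/5798 = 1.649e-05
1/Vf - 1/Vm = 1/1500 - 1/5798 = 0.00049419
phi = 1.649e-05 / 0.00049419 = 0.0334

0.0334


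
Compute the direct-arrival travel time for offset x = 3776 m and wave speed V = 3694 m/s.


t = x / V
= 3776 / 3694
= 1.0222 s

1.0222


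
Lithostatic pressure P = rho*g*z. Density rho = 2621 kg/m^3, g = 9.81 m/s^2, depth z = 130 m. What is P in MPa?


P = rho * g * z / 1e6
= 2621 * 9.81 * 130 / 1e6
= 3342561.3 / 1e6
= 3.3426 MPa

3.3426


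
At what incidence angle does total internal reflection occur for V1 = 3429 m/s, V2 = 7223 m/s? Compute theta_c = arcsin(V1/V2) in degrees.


V1/V2 = 3429/7223 = 0.474733
theta_c = arcsin(0.474733) = 28.342 degrees

28.342


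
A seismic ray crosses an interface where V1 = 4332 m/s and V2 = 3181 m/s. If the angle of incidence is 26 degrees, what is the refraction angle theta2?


sin(theta1) = sin(26 deg) = 0.438371
sin(theta2) = V2/V1 * sin(theta1) = 3181/4332 * 0.438371 = 0.321897
theta2 = arcsin(0.321897) = 18.7777 degrees

18.7777


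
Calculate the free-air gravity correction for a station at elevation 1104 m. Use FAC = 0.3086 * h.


FAC = 0.3086 * h
= 0.3086 * 1104
= 340.6944 mGal

340.6944


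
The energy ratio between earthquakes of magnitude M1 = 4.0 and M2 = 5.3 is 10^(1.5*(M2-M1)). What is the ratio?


M2 - M1 = 5.3 - 4.0 = 1.3
1.5 * 1.3 = 1.95
ratio = 10^1.95 = 89.13

89.13


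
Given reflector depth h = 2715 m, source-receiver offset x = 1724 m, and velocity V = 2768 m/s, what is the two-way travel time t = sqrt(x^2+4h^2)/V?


x^2 + 4h^2 = 1724^2 + 4*2715^2 = 2972176 + 29484900 = 32457076
sqrt(32457076) = 5697.1112
t = 5697.1112 / 2768 = 2.0582 s

2.0582


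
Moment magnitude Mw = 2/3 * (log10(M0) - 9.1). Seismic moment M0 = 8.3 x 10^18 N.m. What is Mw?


log10(M0) = log10(8.3 x 10^18) = 18.9191
Mw = 2/3 * (18.9191 - 9.1)
= 2/3 * 9.8191
= 6.55

6.55


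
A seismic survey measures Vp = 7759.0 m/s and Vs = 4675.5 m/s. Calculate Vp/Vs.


Vp/Vs = 7759.0 / 4675.5
= 1.6595

1.6595


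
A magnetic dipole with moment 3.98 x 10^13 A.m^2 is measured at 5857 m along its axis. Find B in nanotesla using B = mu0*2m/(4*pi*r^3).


m = 3.98 x 10^13 = 39800000000000 A.m^2
2m = 79600000000000 A.m^2
r^3 = 5857^3 = 200921157793
B = (4pi*10^-7) * 79600000000000 / (4*pi * 200921157793) * 1e9
= 100028310.090299 / 2524849733092.98 * 1e9
= 39617.53 nT

39617.53


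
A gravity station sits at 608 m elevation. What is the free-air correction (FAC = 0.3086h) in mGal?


FAC = 0.3086 * h
= 0.3086 * 608
= 187.6288 mGal

187.6288


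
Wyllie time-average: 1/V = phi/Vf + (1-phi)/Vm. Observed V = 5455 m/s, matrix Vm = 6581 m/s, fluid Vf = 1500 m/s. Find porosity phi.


1/V - 1/Vm = 1/5455 - 1/6581 = 3.137e-05
1/Vf - 1/Vm = 1/1500 - 1/6581 = 0.00051471
phi = 3.137e-05 / 0.00051471 = 0.0609

0.0609


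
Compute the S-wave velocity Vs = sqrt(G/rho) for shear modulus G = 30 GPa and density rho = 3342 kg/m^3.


Convert G to Pa: G = 30e9 Pa
Compute G/rho = 30e9 / 3342 = 8976660.6822
Vs = sqrt(8976660.6822) = 2996.11 m/s

2996.11


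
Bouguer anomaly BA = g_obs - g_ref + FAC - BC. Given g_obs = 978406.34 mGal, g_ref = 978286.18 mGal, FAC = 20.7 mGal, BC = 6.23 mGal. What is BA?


BA = g_obs - g_ref + FAC - BC
= 978406.34 - 978286.18 + 20.7 - 6.23
= 134.63 mGal

134.63


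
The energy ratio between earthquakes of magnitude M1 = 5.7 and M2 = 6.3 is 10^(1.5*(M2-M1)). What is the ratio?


M2 - M1 = 6.3 - 5.7 = 0.6
1.5 * 0.6 = 0.9
ratio = 10^0.9 = 7.94

7.94


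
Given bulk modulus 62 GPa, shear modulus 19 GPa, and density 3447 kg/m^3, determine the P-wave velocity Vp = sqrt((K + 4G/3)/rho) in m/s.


First compute the effective modulus:
K + 4G/3 = 62e9 + 4*19e9/3 = 87333333333.33 Pa
Then divide by density:
87333333333.33 / 3447 = 25336041.0018 Pa/(kg/m^3)
Take the square root:
Vp = sqrt(25336041.0018) = 5033.49 m/s

5033.49


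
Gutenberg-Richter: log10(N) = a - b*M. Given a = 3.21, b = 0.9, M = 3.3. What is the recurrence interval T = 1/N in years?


log10(N) = 3.21 - 0.9*3.3 = 0.24
N = 10^0.24 = 1.737801
T = 1/N = 1/1.737801 = 0.5754 years

0.5754


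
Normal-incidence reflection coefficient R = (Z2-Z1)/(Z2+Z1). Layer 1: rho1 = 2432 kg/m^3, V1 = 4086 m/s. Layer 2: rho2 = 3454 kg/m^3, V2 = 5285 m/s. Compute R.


Z1 = 2432 * 4086 = 9937152
Z2 = 3454 * 5285 = 18254390
R = (18254390 - 9937152) / (18254390 + 9937152) = 8317238 / 28191542 = 0.295

0.295


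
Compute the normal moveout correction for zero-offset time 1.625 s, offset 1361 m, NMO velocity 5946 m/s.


x/Vnmo = 1361/5946 = 0.228893
(x/Vnmo)^2 = 0.052392
t0^2 = 2.640625
sqrt(2.640625 + 0.052392) = 1.641041
dt = 1.641041 - 1.625 = 0.016041

0.016041


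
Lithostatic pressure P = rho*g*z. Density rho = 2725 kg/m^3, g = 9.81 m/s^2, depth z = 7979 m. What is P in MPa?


P = rho * g * z / 1e6
= 2725 * 9.81 * 7979 / 1e6
= 213296622.75 / 1e6
= 213.2966 MPa

213.2966


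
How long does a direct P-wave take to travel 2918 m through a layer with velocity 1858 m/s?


t = x / V
= 2918 / 1858
= 1.5705 s

1.5705


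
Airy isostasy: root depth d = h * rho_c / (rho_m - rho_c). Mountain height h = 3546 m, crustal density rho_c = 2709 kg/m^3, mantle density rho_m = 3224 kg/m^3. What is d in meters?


rho_m - rho_c = 3224 - 2709 = 515
d = 3546 * 2709 / 515
= 9606114 / 515
= 18652.65 m

18652.65


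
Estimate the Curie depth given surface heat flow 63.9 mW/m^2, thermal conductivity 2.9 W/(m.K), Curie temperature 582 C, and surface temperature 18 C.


T_Curie - T_surf = 582 - 18 = 564 C
Convert q to W/m^2: 63.9 mW/m^2 = 0.0639 W/m^2
d = 564 * 2.9 / 0.0639 = 25596.24 m

25596.24


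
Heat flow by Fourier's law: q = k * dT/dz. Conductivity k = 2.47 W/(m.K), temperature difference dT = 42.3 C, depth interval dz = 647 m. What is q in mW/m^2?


q = k * dT / dz * 1000
= 2.47 * 42.3 / 647 * 1000
= 0.161485 * 1000
= 161.4853 mW/m^2

161.4853


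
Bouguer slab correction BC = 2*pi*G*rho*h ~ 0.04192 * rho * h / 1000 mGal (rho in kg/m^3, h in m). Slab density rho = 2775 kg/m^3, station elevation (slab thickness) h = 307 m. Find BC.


BC = 0.04192 * rho * h / 1000
= 0.04192 * 2775 * 307 / 1000
= 35.7127 mGal

35.7127


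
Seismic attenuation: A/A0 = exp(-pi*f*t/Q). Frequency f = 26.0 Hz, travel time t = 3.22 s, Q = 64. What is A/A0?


pi*f*t/Q = pi*26.0*3.22/64 = 4.109596
A/A0 = exp(-4.109596) = 0.016414

0.016414


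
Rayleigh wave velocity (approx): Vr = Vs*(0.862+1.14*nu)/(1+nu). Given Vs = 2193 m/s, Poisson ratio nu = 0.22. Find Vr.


Numerator factor = 0.862 + 1.14*0.22 = 1.1128
Denominator = 1 + 0.22 = 1.22
Vr = 2193 * 1.1128 / 1.22 = 2000.3 m/s

2000.3


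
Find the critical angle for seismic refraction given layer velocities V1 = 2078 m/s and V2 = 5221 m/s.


V1/V2 = 2078/5221 = 0.398008
theta_c = arcsin(0.398008) = 23.4537 degrees

23.4537


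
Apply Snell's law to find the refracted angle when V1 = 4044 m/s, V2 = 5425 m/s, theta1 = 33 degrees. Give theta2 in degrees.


sin(theta1) = sin(33 deg) = 0.544639
sin(theta2) = V2/V1 * sin(theta1) = 5425/4044 * 0.544639 = 0.73063
theta2 = arcsin(0.73063) = 46.9392 degrees

46.9392


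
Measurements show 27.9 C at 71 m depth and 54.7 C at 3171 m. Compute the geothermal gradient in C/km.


dT = 54.7 - 27.9 = 26.8 C
dz = 3171 - 71 = 3100 m
gradient = dT/dz * 1000 = 26.8/3100 * 1000 = 8.6452 C/km

8.6452


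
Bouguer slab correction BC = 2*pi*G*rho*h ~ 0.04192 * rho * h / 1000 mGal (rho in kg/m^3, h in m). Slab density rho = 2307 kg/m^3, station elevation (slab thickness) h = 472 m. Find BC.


BC = 0.04192 * rho * h / 1000
= 0.04192 * 2307 * 472 / 1000
= 45.6469 mGal

45.6469


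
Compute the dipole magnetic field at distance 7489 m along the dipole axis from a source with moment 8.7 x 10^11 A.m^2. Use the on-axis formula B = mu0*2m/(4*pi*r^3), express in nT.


m = 8.7 x 10^11 = 870000000000 A.m^2
2m = 1740000000000 A.m^2
r^3 = 7489^3 = 420021471169
B = (4pi*10^-7) * 1740000000000 / (4*pi * 420021471169) * 1e9
= 2186548.486898 / 5278145472698.03 * 1e9
= 414.2645 nT

414.2645


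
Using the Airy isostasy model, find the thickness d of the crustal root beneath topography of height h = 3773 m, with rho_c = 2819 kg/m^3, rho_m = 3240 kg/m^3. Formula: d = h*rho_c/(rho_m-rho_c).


rho_m - rho_c = 3240 - 2819 = 421
d = 3773 * 2819 / 421
= 10636087 / 421
= 25263.86 m

25263.86


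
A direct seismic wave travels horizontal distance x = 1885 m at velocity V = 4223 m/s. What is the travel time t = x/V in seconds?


t = x / V
= 1885 / 4223
= 0.4464 s

0.4464


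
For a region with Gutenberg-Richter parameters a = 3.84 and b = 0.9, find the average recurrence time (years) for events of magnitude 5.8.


log10(N) = 3.84 - 0.9*5.8 = -1.38
N = 10^-1.38 = 0.041687
T = 1/N = 1/0.041687 = 23.9883 years

23.9883


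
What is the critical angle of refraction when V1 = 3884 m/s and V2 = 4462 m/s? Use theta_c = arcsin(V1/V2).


V1/V2 = 3884/4462 = 0.870462
theta_c = arcsin(0.870462) = 60.5123 degrees

60.5123


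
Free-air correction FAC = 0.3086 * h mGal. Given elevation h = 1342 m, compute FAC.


FAC = 0.3086 * h
= 0.3086 * 1342
= 414.1412 mGal

414.1412


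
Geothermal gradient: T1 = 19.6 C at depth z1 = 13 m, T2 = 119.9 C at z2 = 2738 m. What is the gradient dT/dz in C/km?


dT = 119.9 - 19.6 = 100.3 C
dz = 2738 - 13 = 2725 m
gradient = dT/dz * 1000 = 100.3/2725 * 1000 = 36.8073 C/km

36.8073


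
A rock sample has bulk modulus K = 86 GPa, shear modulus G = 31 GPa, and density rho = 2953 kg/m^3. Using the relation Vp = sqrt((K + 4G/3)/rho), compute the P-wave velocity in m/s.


First compute the effective modulus:
K + 4G/3 = 86e9 + 4*31e9/3 = 127333333333.33 Pa
Then divide by density:
127333333333.33 / 2953 = 43119990.9696 Pa/(kg/m^3)
Take the square root:
Vp = sqrt(43119990.9696) = 6566.58 m/s

6566.58


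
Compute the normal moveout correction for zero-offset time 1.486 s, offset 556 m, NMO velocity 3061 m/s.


x/Vnmo = 556/3061 = 0.18164
(x/Vnmo)^2 = 0.032993
t0^2 = 2.208196
sqrt(2.208196 + 0.032993) = 1.49706
dt = 1.49706 - 1.486 = 0.01106

0.01106


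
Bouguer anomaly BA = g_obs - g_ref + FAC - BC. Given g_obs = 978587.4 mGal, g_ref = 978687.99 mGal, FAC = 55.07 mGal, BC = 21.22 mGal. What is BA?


BA = g_obs - g_ref + FAC - BC
= 978587.4 - 978687.99 + 55.07 - 21.22
= -66.74 mGal

-66.74


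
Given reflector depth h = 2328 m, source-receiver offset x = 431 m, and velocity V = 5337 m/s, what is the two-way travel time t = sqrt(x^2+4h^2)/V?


x^2 + 4h^2 = 431^2 + 4*2328^2 = 185761 + 21678336 = 21864097
sqrt(21864097) = 4675.906
t = 4675.906 / 5337 = 0.8761 s

0.8761
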